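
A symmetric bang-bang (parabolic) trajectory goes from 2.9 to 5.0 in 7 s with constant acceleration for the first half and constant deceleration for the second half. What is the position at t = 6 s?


Symmetric rest-to-rest: each phase covers (pf-p0)/2 in time T/2. 0.5*a*(T/2)^2 = (pf-p0)/2 => a = 4*(pf-p0)/T^2
a = 4*(5.0-2.9)/7^2 = 0.1714
t = 6 is in the deceleration phase (t > T/2).
p = pf - 0.5*a*(T-t)^2 = 5.0 - 0.5*0.1714*1^2
= 4.9143


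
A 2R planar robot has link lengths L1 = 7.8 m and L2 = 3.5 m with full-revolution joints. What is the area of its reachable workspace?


r_max = L1 + L2 = 11.3 m
r_min = |L1 - L2| = 4.3 m
Area = pi*(r_max^2 - r_min^2)
= pi*(127.69 - 18.49)
= pi * 109.2
= 343.0619 m^2


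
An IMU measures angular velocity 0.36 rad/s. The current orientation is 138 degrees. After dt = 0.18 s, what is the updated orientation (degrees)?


delta_theta = w * dt = 0.36 * 0.18 = 0.0648 rad
= 3.7128 deg
theta_new = 138 + 3.7128 = 141.7128 deg


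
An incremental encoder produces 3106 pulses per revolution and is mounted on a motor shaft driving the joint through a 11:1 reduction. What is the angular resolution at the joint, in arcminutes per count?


counts per rev = 3106
effective counts at joint = 3106 * 11 = 34166
resolution = 360*60 / 34166
= 0.6322 arcmin/count


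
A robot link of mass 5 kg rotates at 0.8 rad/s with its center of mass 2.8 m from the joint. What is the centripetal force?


F = m * omega^2 * r
= 5 * 0.8^2 * 2.8
= 5 * 0.64 * 2.8
= 8.96 N


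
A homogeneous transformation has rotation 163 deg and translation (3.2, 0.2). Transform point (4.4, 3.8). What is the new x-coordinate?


x' = cos(theta)*px - sin(theta)*py + tx
= -0.9563*4.4 - 0.2924*3.8 + 3.2
= -2.1188


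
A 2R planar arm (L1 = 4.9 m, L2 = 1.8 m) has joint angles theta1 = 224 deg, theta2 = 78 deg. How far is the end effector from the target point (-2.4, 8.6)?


End effector via forward kinematics:
x = L1*cos(t1) + L2*cos(t1+t2) = -2.5709
y = L1*sin(t1) + L2*sin(t1+t2) = -4.9303
Distance to target:
d = sqrt((-2.4 - -2.5709)^2 + (8.6 - -4.9303)^2)
= sqrt(0.0292 + 183.0694)
= 13.5314 m


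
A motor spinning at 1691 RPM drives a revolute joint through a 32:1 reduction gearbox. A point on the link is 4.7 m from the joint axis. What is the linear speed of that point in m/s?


omega_motor = 1691 * 2*pi/60 = 177.0811 rad/s
omega_joint = omega_motor / 32 = 5.5338 rad/s
v = omega_joint * r = 5.5338 * 4.7
= 26.0088 m/s


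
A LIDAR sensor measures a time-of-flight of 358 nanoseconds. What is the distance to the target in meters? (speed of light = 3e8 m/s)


tof = 358 ns = 3.58e-07 s
dist = c * tof / 2
= 3e8 * 3.58e-07 / 2
= 53.7 m


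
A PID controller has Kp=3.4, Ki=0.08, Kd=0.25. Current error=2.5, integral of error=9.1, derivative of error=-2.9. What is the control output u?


u = Kp*e + Ki*int(e) + Kd*de/dt
= 3.4*2.5 + 0.08*9.1 + 0.25*(-2.9)
= 8.5 + 0.728 + -0.725
= 8.503


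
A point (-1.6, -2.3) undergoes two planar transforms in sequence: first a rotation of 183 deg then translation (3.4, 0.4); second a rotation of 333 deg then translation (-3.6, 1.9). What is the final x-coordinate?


After transform 1:
x1 = cos(183)*-1.6 - sin(183)*-2.3 + 3.4 = 4.8774
y1 = sin(183)*-1.6 + cos(183)*-2.3 + 0.4 = 2.7806
After transform 2:
x2 = cos(333)*4.8774 - sin(333)*2.7806 + -3.6
= 2.0082


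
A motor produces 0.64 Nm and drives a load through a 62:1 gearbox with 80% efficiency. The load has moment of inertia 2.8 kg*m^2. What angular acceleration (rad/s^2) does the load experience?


tau_out = tau_motor * N * eta
= 0.64 * 62 * 0.8 = 31.744 Nm
alpha = tau_out / I = 31.744 / 2.8
= 11.3371 rad/s^2


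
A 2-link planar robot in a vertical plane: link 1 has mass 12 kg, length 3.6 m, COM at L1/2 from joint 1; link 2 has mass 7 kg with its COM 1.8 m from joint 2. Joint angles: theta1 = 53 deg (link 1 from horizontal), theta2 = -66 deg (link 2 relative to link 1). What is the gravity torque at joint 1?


Horizontal distance from joint 1 to link-1 COM:
  x_c1 = (L1/2)*cos(t1) = 1.8 * 0.6018 = 1.0833 m
Horizontal distance from joint 1 to link-2 COM:
  x_c2 = L1*cos(t1) + Lc2*cos(t1+t2)
       = 3.6*0.6018 + 1.8*0.9744 = 3.9204 m
tau1 = m1*g*x_c1 + m2*g*x_c2
     = 12*9.81*1.0833 + 7*9.81*3.9204
     = 127.5222 + 269.2139
     = 396.7361 Nm


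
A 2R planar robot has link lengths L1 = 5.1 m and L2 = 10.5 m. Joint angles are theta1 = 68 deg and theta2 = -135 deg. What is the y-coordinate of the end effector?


Convert angles to radians: theta1 = 1.1868, theta2 = -2.3562
y = L1*sin(theta1) + L2*sin(theta1+theta2)
y = 4.7286 + -9.6653
y = -4.9367


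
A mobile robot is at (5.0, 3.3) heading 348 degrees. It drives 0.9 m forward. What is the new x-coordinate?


x_new = x0 + d*cos(theta)
= 5.0 + 0.9*cos(348)
= 5.0 + 0.8803
= 5.8803


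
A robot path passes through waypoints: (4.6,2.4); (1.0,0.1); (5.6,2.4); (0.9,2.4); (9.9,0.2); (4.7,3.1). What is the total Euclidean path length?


Segment lengths:
  seg1 = sqrt((-3.6)^2 + (-2.3)^2) = 4.272
  seg2 = sqrt((4.6)^2 + (2.3)^2) = 5.143
  seg3 = sqrt((-4.7)^2 + (0.0)^2) = 4.7
  seg4 = sqrt((9.0)^2 + (-2.2)^2) = 9.265
  seg5 = sqrt((-5.2)^2 + (2.9)^2) = 5.954
Total = 29.3339


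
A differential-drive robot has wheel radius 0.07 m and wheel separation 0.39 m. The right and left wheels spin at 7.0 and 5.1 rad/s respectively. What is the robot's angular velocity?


vR = r*wR = 0.07*7.0 = 0.49 m/s
vL = r*wL = 0.07*5.1 = 0.357 m/s
v = (vR+vL)/2 = 0.4235 m/s
omega = (vR-vL)/L = 0.341 rad/s
angular velocity = 0.341 rad/s


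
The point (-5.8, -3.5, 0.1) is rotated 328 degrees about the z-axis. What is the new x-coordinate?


Rotation about z-axis: x' = x*cos(theta) - y*sin(theta)
= -5.8 * 0.848 - -3.5 * -0.5299
= -6.7734


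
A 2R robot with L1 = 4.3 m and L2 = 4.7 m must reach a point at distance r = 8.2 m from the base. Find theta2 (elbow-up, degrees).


cos(theta2) = (r^2 - L1^2 - L2^2) / (2*L1*L2)
cos(theta2) = (67.24 - 18.49 - 22.09) / 40.42
cos(theta2) = 0.659574
theta2 = 48.7326 degrees


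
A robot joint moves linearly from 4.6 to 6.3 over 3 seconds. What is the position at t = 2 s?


s = t/T = 2/3 = 0.6667
p(t) = p0 + (pf-p0)*s
= 4.6 + (6.3 - 4.6) * 0.6667
= 5.7333


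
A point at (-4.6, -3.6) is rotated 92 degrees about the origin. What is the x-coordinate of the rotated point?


x' = x*cos(theta) - y*sin(theta)
cos(92 deg) = -0.0349, sin(92 deg) = 0.9994
x' = -4.6 * -0.0349 - -3.6 * 0.9994
= 0.1605 - -3.5978
= 3.7583


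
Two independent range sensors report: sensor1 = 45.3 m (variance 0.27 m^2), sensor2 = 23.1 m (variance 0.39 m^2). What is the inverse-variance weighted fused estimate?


w1 = (1/var1) / (1/var1 + 1/var2)
   = 3.7037 / (3.7037 + 2.5641) = 0.5909
w2 = 1 - w1 = 0.4091
fused = w1*s1 + w2*s2 = 26.7682 + 9.45
= 36.2182 m


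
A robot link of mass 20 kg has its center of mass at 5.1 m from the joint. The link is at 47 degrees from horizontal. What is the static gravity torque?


tau = m*g*L*cos(angle)
= 20 * 9.81 * 5.1 * cos(47 deg)
= 20 * 9.81 * 5.1 * 0.682
= 682.4212 Nm


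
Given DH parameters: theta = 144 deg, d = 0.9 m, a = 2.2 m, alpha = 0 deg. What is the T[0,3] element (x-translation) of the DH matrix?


T[0,3] = a * cos(theta)
= 2.2 * cos(144 deg)
= 2.2 * -0.809
= -1.7798


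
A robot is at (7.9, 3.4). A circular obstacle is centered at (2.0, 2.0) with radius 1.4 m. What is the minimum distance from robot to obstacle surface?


center_dist = sqrt((7.9-2.0)^2 + (3.4-2.0)^2)
= sqrt(34.81 + 1.96)
= 6.0638
min_dist = center_dist - radius = 6.0638 - 1.4 = 4.6638 m


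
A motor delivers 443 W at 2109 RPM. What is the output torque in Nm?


omega = 2109 * 2*pi/60 = 220.854 rad/s
tau = P / omega = 443 / 220.854
= 2.0059 Nm


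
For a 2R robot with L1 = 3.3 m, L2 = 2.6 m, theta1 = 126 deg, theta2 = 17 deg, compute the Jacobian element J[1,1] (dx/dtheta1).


J[1,1] = -L1*sin(t1) - L2*sin(t1+t2)
= -3.3*sin(126) - 2.6*sin(143)
= -4.2345


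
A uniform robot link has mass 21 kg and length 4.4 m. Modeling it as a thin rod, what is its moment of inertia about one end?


I = (1/3) * m * L^2
= (1/3) * 21 * 4.4^2
= 0.333333 * 21 * 19.36
= 135.52 kg*m^2


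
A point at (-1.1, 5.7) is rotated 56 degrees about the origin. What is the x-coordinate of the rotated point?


x' = x*cos(theta) - y*sin(theta)
cos(56 deg) = 0.5592, sin(56 deg) = 0.829
x' = -1.1 * 0.5592 - 5.7 * 0.829
= -0.6151 - 4.7255
= -5.3406


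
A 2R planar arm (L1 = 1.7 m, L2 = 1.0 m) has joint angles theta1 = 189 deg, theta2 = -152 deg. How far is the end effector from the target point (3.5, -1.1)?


End effector via forward kinematics:
x = L1*cos(t1) + L2*cos(t1+t2) = -0.8804
y = L1*sin(t1) + L2*sin(t1+t2) = 0.3359
Distance to target:
d = sqrt((3.5 - -0.8804)^2 + (-1.1 - 0.3359)^2)
= sqrt(19.1882 + 2.0617)
= 4.6098 m


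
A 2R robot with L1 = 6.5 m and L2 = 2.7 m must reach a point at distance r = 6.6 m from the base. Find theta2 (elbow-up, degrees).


cos(theta2) = (r^2 - L1^2 - L2^2) / (2*L1*L2)
cos(theta2) = (43.56 - 42.25 - 7.29) / 35.1
cos(theta2) = -0.17037
theta2 = 99.8094 degrees


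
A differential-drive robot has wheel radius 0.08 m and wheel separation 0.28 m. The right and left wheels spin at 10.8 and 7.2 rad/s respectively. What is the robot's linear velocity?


vR = r*wR = 0.08*10.8 = 0.864 m/s
vL = r*wL = 0.08*7.2 = 0.576 m/s
v = (vR+vL)/2 = 0.72 m/s
omega = (vR-vL)/L = 1.0286 rad/s
linear velocity = 0.72 m/s


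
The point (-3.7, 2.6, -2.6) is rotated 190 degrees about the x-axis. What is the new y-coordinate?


Rotation about x-axis: y' = y*cos(theta) - z*sin(theta)
= 2.6 * -0.9848 - -2.6 * -0.1736
= -3.012


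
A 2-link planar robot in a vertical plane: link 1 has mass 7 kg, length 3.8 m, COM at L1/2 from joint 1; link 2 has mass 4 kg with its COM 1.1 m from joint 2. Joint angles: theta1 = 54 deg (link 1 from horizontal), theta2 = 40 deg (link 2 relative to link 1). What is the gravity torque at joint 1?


Horizontal distance from joint 1 to link-1 COM:
  x_c1 = (L1/2)*cos(t1) = 1.9 * 0.5878 = 1.1168 m
Horizontal distance from joint 1 to link-2 COM:
  x_c2 = L1*cos(t1) + Lc2*cos(t1+t2)
       = 3.8*0.5878 + 1.1*-0.0698 = 2.1569 m
tau1 = m1*g*x_c1 + m2*g*x_c2
     = 7*9.81*1.1168 + 4*9.81*2.1569
     = 76.6901 + 84.6349
     = 161.325 Nm


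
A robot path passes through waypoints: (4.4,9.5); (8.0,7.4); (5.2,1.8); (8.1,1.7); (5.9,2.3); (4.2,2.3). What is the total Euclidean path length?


Segment lengths:
  seg1 = sqrt((3.6)^2 + (-2.1)^2) = 4.1677
  seg2 = sqrt((-2.8)^2 + (-5.6)^2) = 6.261
  seg3 = sqrt((2.9)^2 + (-0.1)^2) = 2.9017
  seg4 = sqrt((-2.2)^2 + (0.6)^2) = 2.2804
  seg5 = sqrt((-1.7)^2 + (0.0)^2) = 1.7
Total = 17.3108


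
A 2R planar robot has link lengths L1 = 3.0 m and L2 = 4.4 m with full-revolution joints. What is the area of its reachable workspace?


r_max = L1 + L2 = 7.4 m
r_min = |L1 - L2| = 1.4 m
Area = pi*(r_max^2 - r_min^2)
= pi*(54.76 - 1.96)
= pi * 52.8
= 165.8761 m^2


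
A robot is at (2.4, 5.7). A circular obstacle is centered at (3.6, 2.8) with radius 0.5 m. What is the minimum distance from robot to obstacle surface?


center_dist = sqrt((2.4-3.6)^2 + (5.7-2.8)^2)
= sqrt(1.44 + 8.41)
= 3.1385
min_dist = center_dist - radius = 3.1385 - 0.5 = 2.6385 m


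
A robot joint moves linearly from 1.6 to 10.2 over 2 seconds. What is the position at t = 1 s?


s = t/T = 1/2 = 0.5
p(t) = p0 + (pf-p0)*s
= 1.6 + (10.2 - 1.6) * 0.5
= 5.9


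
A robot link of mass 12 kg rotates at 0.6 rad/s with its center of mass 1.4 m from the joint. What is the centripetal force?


F = m * omega^2 * r
= 12 * 0.6^2 * 1.4
= 12 * 0.36 * 1.4
= 6.048 N


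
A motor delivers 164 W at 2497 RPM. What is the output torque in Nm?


omega = 2497 * 2*pi/60 = 261.4852 rad/s
tau = P / omega = 164 / 261.4852
= 0.6272 Nm


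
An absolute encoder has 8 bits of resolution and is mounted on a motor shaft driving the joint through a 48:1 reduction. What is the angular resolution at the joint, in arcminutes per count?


counts = 2^8 = 256
effective counts at joint = 256 * 48 = 12288
resolution = 360*60 / 12288
= 1.7578 arcmin/count


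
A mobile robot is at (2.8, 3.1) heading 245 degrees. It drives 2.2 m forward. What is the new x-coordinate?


x_new = x0 + d*cos(theta)
= 2.8 + 2.2*cos(245)
= 2.8 + -0.9298
= 1.8702


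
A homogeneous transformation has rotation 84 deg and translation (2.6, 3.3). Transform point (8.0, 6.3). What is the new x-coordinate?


x' = cos(theta)*px - sin(theta)*py + tx
= 0.1045*8.0 - 0.9945*6.3 + 2.6
= -2.8293


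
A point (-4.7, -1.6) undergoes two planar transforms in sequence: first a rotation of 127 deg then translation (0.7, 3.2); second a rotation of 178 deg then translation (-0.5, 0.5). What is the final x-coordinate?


After transform 1:
x1 = cos(127)*-4.7 - sin(127)*-1.6 + 0.7 = 4.8063
y1 = sin(127)*-4.7 + cos(127)*-1.6 + 3.2 = 0.4093
After transform 2:
x2 = cos(178)*4.8063 - sin(178)*0.4093 + -0.5
= -5.3177


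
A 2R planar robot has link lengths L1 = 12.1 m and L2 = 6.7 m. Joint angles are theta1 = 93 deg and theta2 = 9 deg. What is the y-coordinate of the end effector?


Convert angles to radians: theta1 = 1.6232, theta2 = 0.1571
y = L1*sin(theta1) + L2*sin(theta1+theta2)
y = 12.0834 + 6.5536
y = 18.637


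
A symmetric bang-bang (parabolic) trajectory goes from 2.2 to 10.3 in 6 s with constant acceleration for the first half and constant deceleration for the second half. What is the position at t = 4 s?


Symmetric rest-to-rest: each phase covers (pf-p0)/2 in time T/2. 0.5*a*(T/2)^2 = (pf-p0)/2 => a = 4*(pf-p0)/T^2
a = 4*(10.3-2.2)/6^2 = 0.9
t = 4 is in the deceleration phase (t > T/2).
p = pf - 0.5*a*(T-t)^2 = 10.3 - 0.5*0.9*2^2
= 8.5


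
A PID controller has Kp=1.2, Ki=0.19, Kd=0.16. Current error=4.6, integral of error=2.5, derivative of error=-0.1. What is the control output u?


u = Kp*e + Ki*int(e) + Kd*de/dt
= 1.2*4.6 + 0.19*2.5 + 0.16*(-0.1)
= 5.52 + 0.475 + -0.016
= 5.979


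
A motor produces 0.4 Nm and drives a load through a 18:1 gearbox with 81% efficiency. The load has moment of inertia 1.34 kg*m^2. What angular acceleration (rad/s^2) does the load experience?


tau_out = tau_motor * N * eta
= 0.4 * 18 * 0.81 = 5.832 Nm
alpha = tau_out / I = 5.832 / 1.34
= 4.3522 rad/s^2


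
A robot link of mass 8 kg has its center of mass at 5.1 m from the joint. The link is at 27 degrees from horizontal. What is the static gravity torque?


tau = m*g*L*cos(angle)
= 8 * 9.81 * 5.1 * cos(27 deg)
= 8 * 9.81 * 5.1 * 0.891
= 356.6236 Nm


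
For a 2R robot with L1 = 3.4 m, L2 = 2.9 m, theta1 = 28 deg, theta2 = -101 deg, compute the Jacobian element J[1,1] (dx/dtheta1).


J[1,1] = -L1*sin(t1) - L2*sin(t1+t2)
= -3.4*sin(28) - 2.9*sin(-73)
= 1.1771


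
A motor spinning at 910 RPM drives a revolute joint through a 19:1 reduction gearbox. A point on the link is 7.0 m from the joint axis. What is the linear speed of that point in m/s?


omega_motor = 910 * 2*pi/60 = 95.295 rad/s
omega_joint = omega_motor / 19 = 5.0155 rad/s
v = omega_joint * r = 5.0155 * 7.0
= 35.1087 m/s


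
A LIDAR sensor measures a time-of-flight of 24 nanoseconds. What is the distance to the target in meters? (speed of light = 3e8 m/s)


tof = 24 ns = 2.4e-08 s
dist = c * tof / 2
= 3e8 * 2.4e-08 / 2
= 3.6 m


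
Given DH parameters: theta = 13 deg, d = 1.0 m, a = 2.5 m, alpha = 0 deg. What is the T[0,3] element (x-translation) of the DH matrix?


T[0,3] = a * cos(theta)
= 2.5 * cos(13 deg)
= 2.5 * 0.9744
= 2.4359


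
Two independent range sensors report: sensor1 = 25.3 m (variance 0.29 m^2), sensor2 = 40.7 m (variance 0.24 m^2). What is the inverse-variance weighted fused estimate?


w1 = (1/var1) / (1/var1 + 1/var2)
   = 3.4483 / (3.4483 + 4.1667) = 0.4528
w2 = 1 - w1 = 0.5472
fused = w1*s1 + w2*s2 = 11.4566 + 22.2698
= 33.7264 m


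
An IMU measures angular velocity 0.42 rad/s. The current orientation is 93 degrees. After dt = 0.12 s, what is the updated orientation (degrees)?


delta_theta = w * dt = 0.42 * 0.12 = 0.0504 rad
= 2.8877 deg
theta_new = 93 + 2.8877 = 95.8877 deg


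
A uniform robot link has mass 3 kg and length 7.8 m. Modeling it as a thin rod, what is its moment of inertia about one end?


I = (1/3) * m * L^2
= (1/3) * 3 * 7.8^2
= 0.333333 * 3 * 60.84
= 60.84 kg*m^2


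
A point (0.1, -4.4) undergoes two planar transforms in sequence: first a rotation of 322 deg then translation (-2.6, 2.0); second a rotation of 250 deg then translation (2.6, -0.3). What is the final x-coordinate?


After transform 1:
x1 = cos(322)*0.1 - sin(322)*-4.4 + -2.6 = -5.2301
y1 = sin(322)*0.1 + cos(322)*-4.4 + 2.0 = -1.5288
After transform 2:
x2 = cos(250)*-5.2301 - sin(250)*-1.5288 + 2.6
= 2.9522


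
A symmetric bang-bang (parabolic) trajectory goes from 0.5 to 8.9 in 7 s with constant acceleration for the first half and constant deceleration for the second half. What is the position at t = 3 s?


Symmetric rest-to-rest: each phase covers (pf-p0)/2 in time T/2. 0.5*a*(T/2)^2 = (pf-p0)/2 => a = 4*(pf-p0)/T^2
a = 4*(8.9-0.5)/7^2 = 0.6857
t = 3 is in the acceleration phase (t <= T/2).
p = p0 + 0.5*a*t^2 = 0.5 + 0.5*0.6857*3^2
= 3.5857


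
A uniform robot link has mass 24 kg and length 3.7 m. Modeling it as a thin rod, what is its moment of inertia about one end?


I = (1/3) * m * L^2
= (1/3) * 24 * 3.7^2
= 0.333333 * 24 * 13.69
= 109.52 kg*m^2


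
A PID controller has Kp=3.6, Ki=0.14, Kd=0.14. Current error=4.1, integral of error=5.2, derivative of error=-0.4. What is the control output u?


u = Kp*e + Ki*int(e) + Kd*de/dt
= 3.6*4.1 + 0.14*5.2 + 0.14*(-0.4)
= 14.76 + 0.728 + -0.056
= 15.432


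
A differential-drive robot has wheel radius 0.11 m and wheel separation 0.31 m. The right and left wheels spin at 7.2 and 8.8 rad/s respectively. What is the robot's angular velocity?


vR = r*wR = 0.11*7.2 = 0.792 m/s
vL = r*wL = 0.11*8.8 = 0.968 m/s
v = (vR+vL)/2 = 0.88 m/s
omega = (vR-vL)/L = -0.5677 rad/s
angular velocity = -0.5677 rad/s


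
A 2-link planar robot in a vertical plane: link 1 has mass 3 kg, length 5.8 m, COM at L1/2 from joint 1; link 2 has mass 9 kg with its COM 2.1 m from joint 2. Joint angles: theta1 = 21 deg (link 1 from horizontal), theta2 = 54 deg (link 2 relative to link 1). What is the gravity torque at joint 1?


Horizontal distance from joint 1 to link-1 COM:
  x_c1 = (L1/2)*cos(t1) = 2.9 * 0.9336 = 2.7074 m
Horizontal distance from joint 1 to link-2 COM:
  x_c2 = L1*cos(t1) + Lc2*cos(t1+t2)
       = 5.8*0.9336 + 2.1*0.2588 = 5.9583 m
tau1 = m1*g*x_c1 + m2*g*x_c2
     = 3*9.81*2.7074 + 9*9.81*5.9583
     = 79.6783 + 526.0571
     = 605.7354 Nm


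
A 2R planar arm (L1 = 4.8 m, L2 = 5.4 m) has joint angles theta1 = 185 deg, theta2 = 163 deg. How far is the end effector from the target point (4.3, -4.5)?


End effector via forward kinematics:
x = L1*cos(t1) + L2*cos(t1+t2) = 0.5003
y = L1*sin(t1) + L2*sin(t1+t2) = -1.5411
Distance to target:
d = sqrt((4.3 - 0.5003)^2 + (-4.5 - -1.5411)^2)
= sqrt(14.438 + 8.7553)
= 4.8159 m


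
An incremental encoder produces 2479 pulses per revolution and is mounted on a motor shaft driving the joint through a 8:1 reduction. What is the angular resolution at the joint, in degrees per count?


counts per rev = 2479
effective counts at joint = 2479 * 8 = 19832
resolution = 360 / 19832
= 0.0182 deg/count


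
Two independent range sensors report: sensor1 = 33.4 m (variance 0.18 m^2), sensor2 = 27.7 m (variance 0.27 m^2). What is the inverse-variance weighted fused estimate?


w1 = (1/var1) / (1/var1 + 1/var2)
   = 5.5556 / (5.5556 + 3.7037) = 0.6
w2 = 1 - w1 = 0.4
fused = w1*s1 + w2*s2 = 20.04 + 11.08
= 31.12 m


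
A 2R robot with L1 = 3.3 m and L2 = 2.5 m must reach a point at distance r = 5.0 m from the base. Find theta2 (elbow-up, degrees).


cos(theta2) = (r^2 - L1^2 - L2^2) / (2*L1*L2)
cos(theta2) = (25.0 - 10.89 - 6.25) / 16.5
cos(theta2) = 0.476364
theta2 = 61.5518 degrees


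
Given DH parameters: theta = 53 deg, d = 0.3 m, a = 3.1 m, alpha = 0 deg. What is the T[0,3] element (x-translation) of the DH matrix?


T[0,3] = a * cos(theta)
= 3.1 * cos(53 deg)
= 3.1 * 0.6018
= 1.8656


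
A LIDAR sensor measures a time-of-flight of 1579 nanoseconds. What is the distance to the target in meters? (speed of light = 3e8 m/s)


tof = 1579 ns = 1.579e-06 s
dist = c * tof / 2
= 3e8 * 1.579e-06 / 2
= 236.85 m


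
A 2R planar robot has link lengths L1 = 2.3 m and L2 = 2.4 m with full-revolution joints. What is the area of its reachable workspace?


r_max = L1 + L2 = 4.7 m
r_min = |L1 - L2| = 0.1 m
Area = pi*(r_max^2 - r_min^2)
= pi*(22.09 - 0.01)
= pi * 22.08
= 69.3664 m^2


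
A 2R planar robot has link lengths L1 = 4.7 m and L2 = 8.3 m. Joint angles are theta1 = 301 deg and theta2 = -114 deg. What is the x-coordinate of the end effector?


Convert angles to radians: theta1 = 5.2534, theta2 = -1.9897
x = L1*cos(theta1) + L2*cos(theta1+theta2)
x = 2.4207 + -8.2381
x = -5.8175


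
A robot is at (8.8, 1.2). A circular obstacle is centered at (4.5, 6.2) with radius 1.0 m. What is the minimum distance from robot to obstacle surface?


center_dist = sqrt((8.8-4.5)^2 + (1.2-6.2)^2)
= sqrt(18.49 + 25.0)
= 6.5947
min_dist = center_dist - radius = 6.5947 - 1.0 = 5.5947 m


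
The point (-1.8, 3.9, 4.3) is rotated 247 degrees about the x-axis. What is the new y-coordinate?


Rotation about x-axis: y' = y*cos(theta) - z*sin(theta)
= 3.9 * -0.3907 - 4.3 * -0.9205
= 2.4343


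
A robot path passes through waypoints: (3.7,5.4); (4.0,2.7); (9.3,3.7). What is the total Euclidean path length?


Segment lengths:
  seg1 = sqrt((0.3)^2 + (-2.7)^2) = 2.7166
  seg2 = sqrt((5.3)^2 + (1.0)^2) = 5.3935
Total = 8.1101


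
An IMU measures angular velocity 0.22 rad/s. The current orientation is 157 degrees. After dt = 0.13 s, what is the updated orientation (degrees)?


delta_theta = w * dt = 0.22 * 0.13 = 0.0286 rad
= 1.6387 deg
theta_new = 157 + 1.6387 = 158.6387 deg


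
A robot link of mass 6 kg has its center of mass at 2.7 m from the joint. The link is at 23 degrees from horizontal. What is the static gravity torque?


tau = m*g*L*cos(angle)
= 6 * 9.81 * 2.7 * cos(23 deg)
= 6 * 9.81 * 2.7 * 0.9205
= 146.2885 Nm


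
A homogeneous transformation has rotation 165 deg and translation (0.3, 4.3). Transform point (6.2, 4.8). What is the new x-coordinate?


x' = cos(theta)*px - sin(theta)*py + tx
= -0.9659*6.2 - 0.2588*4.8 + 0.3
= -6.9311


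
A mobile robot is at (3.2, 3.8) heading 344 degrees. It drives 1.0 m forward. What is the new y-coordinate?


y_new = y0 + d*sin(theta)
= 3.8 + 1.0*sin(344)
= 3.8 + -0.2756
= 3.5244


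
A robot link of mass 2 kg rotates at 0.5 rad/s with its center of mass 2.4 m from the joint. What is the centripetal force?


F = m * omega^2 * r
= 2 * 0.5^2 * 2.4
= 2 * 0.25 * 2.4
= 1.2 N


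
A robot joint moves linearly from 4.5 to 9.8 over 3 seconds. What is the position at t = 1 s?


s = t/T = 1/3 = 0.3333
p(t) = p0 + (pf-p0)*s
= 4.5 + (9.8 - 4.5) * 0.3333
= 6.2667


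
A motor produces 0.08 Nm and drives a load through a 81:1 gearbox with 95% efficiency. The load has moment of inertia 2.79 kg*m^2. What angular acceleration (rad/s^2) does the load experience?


tau_out = tau_motor * N * eta
= 0.08 * 81 * 0.95 = 6.156 Nm
alpha = tau_out / I = 6.156 / 2.79
= 2.2065 rad/s^2


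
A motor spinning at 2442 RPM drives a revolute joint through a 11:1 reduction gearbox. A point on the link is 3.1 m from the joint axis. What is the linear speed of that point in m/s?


omega_motor = 2442 * 2*pi/60 = 255.7256 rad/s
omega_joint = omega_motor / 11 = 23.2478 rad/s
v = omega_joint * r = 23.2478 * 3.1
= 72.0681 m/s


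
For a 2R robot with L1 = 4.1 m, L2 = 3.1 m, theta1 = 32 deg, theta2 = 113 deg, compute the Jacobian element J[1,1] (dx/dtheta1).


J[1,1] = -L1*sin(t1) - L2*sin(t1+t2)
= -4.1*sin(32) - 3.1*sin(145)
= -3.9508


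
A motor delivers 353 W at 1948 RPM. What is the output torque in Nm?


omega = 1948 * 2*pi/60 = 203.9941 rad/s
tau = P / omega = 353 / 203.9941
= 1.7304 Nm


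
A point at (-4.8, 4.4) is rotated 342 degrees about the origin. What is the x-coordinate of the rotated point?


x' = x*cos(theta) - y*sin(theta)
cos(342 deg) = 0.9511, sin(342 deg) = -0.309
x' = -4.8 * 0.9511 - 4.4 * -0.309
= -4.5651 - -1.3597
= -3.2054


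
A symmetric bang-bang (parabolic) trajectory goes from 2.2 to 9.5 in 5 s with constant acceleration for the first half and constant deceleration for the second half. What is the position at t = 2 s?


Symmetric rest-to-rest: each phase covers (pf-p0)/2 in time T/2. 0.5*a*(T/2)^2 = (pf-p0)/2 => a = 4*(pf-p0)/T^2
a = 4*(9.5-2.2)/5^2 = 1.168
t = 2 is in the acceleration phase (t <= T/2).
p = p0 + 0.5*a*t^2 = 2.2 + 0.5*1.168*2^2
= 4.536


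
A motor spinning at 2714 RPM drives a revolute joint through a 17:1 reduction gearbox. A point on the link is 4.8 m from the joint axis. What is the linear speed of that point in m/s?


omega_motor = 2714 * 2*pi/60 = 284.2094 rad/s
omega_joint = omega_motor / 17 = 16.7182 rad/s
v = omega_joint * r = 16.7182 * 4.8
= 80.2474 m/s


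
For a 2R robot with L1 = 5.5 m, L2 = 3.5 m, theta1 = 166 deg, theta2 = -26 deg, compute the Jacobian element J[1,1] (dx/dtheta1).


J[1,1] = -L1*sin(t1) - L2*sin(t1+t2)
= -5.5*sin(166) - 3.5*sin(140)
= -3.5803


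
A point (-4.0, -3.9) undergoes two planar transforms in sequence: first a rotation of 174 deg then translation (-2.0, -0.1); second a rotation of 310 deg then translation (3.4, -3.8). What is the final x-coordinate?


After transform 1:
x1 = cos(174)*-4.0 - sin(174)*-3.9 + -2.0 = 2.3857
y1 = sin(174)*-4.0 + cos(174)*-3.9 + -0.1 = 3.3605
After transform 2:
x2 = cos(310)*2.3857 - sin(310)*3.3605 + 3.4
= 7.5078


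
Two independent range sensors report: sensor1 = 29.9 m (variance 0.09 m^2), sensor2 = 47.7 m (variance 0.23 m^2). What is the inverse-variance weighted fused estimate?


w1 = (1/var1) / (1/var1 + 1/var2)
   = 11.1111 / (11.1111 + 4.3478) = 0.7188
w2 = 1 - w1 = 0.2812
fused = w1*s1 + w2*s2 = 21.4906 + 13.4156
= 34.9062 m


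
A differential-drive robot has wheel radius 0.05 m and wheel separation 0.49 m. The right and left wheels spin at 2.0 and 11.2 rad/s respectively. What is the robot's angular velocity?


vR = r*wR = 0.05*2.0 = 0.1 m/s
vL = r*wL = 0.05*11.2 = 0.56 m/s
v = (vR+vL)/2 = 0.33 m/s
omega = (vR-vL)/L = -0.9388 rad/s
angular velocity = -0.9388 rad/s


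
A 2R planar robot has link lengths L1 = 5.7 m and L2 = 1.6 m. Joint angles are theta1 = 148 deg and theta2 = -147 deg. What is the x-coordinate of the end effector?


Convert angles to radians: theta1 = 2.5831, theta2 = -2.5656
x = L1*cos(theta1) + L2*cos(theta1+theta2)
x = -4.8339 + 1.5998
x = -3.2341


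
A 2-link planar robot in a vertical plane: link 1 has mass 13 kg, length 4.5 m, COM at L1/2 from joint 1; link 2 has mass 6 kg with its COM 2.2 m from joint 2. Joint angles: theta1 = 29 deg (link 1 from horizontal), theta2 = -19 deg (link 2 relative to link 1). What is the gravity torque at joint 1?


Horizontal distance from joint 1 to link-1 COM:
  x_c1 = (L1/2)*cos(t1) = 2.25 * 0.8746 = 1.9679 m
Horizontal distance from joint 1 to link-2 COM:
  x_c2 = L1*cos(t1) + Lc2*cos(t1+t2)
       = 4.5*0.8746 + 2.2*0.9848 = 6.1024 m
tau1 = m1*g*x_c1 + m2*g*x_c2
     = 13*9.81*1.9679 + 6*9.81*6.1024
     = 250.9656 + 359.1852
     = 610.1508 Nm


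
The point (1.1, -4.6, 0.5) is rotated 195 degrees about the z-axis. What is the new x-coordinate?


Rotation about z-axis: x' = x*cos(theta) - y*sin(theta)
= 1.1 * -0.9659 - -4.6 * -0.2588
= -2.2531


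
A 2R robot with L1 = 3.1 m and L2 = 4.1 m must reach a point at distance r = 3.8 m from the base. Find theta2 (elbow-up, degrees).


cos(theta2) = (r^2 - L1^2 - L2^2) / (2*L1*L2)
cos(theta2) = (14.44 - 9.61 - 16.81) / 25.42
cos(theta2) = -0.471282
theta2 = 118.1176 degrees


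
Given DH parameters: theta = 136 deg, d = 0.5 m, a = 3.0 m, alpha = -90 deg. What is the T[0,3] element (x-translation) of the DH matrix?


T[0,3] = a * cos(theta)
= 3.0 * cos(136 deg)
= 3.0 * -0.7193
= -2.158


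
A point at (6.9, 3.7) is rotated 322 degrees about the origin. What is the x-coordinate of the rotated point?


x' = x*cos(theta) - y*sin(theta)
cos(322 deg) = 0.788, sin(322 deg) = -0.6157
x' = 6.9 * 0.788 - 3.7 * -0.6157
= 5.4373 - -2.2779
= 7.7152


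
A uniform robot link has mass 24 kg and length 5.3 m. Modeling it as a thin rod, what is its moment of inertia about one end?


I = (1/3) * m * L^2
= (1/3) * 24 * 5.3^2
= 0.333333 * 24 * 28.09
= 224.72 kg*m^2


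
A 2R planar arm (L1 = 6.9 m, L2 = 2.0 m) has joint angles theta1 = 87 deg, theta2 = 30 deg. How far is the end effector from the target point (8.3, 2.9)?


End effector via forward kinematics:
x = L1*cos(t1) + L2*cos(t1+t2) = -0.5469
y = L1*sin(t1) + L2*sin(t1+t2) = 8.6726
Distance to target:
d = sqrt((8.3 - -0.5469)^2 + (2.9 - 8.6726)^2)
= sqrt(78.267 + 33.3224)
= 10.5636 m


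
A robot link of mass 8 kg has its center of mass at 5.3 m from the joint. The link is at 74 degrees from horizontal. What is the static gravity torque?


tau = m*g*L*cos(angle)
= 8 * 9.81 * 5.3 * cos(74 deg)
= 8 * 9.81 * 5.3 * 0.2756
= 114.6497 Nm


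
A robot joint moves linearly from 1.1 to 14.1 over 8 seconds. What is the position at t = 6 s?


s = t/T = 6/8 = 0.75
p(t) = p0 + (pf-p0)*s
= 1.1 + (14.1 - 1.1) * 0.75
= 10.85


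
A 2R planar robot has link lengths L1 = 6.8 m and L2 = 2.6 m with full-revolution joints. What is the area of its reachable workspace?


r_max = L1 + L2 = 9.4 m
r_min = |L1 - L2| = 4.2 m
Area = pi*(r_max^2 - r_min^2)
= pi*(88.36 - 17.64)
= pi * 70.72
= 222.1734 m^2


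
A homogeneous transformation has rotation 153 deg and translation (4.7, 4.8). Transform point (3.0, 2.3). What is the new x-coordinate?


x' = cos(theta)*px - sin(theta)*py + tx
= -0.891*3.0 - 0.454*2.3 + 4.7
= 0.9828


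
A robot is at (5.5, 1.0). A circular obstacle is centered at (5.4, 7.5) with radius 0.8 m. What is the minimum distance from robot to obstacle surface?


center_dist = sqrt((5.5-5.4)^2 + (1.0-7.5)^2)
= sqrt(0.01 + 42.25)
= 6.5008
min_dist = center_dist - radius = 6.5008 - 0.8 = 5.7008 m


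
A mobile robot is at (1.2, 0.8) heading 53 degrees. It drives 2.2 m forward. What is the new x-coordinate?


x_new = x0 + d*cos(theta)
= 1.2 + 2.2*cos(53)
= 1.2 + 1.324
= 2.524


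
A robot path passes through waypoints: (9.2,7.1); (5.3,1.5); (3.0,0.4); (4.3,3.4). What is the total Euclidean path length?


Segment lengths:
  seg1 = sqrt((-3.9)^2 + (-5.6)^2) = 6.8242
  seg2 = sqrt((-2.3)^2 + (-1.1)^2) = 2.5495
  seg3 = sqrt((1.3)^2 + (3.0)^2) = 3.2696
Total = 12.6433


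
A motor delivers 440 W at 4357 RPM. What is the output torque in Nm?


omega = 4357 * 2*pi/60 = 456.264 rad/s
tau = P / omega = 440 / 456.264
= 0.9644 Nm


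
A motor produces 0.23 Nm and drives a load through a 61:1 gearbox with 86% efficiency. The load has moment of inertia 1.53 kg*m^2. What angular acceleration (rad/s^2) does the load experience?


tau_out = tau_motor * N * eta
= 0.23 * 61 * 0.86 = 12.0658 Nm
alpha = tau_out / I = 12.0658 / 1.53
= 7.8861 rad/s^2


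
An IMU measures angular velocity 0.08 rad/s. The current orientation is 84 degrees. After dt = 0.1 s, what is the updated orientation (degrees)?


delta_theta = w * dt = 0.08 * 0.1 = 0.008 rad
= 0.4584 deg
theta_new = 84 + 0.4584 = 84.4584 deg


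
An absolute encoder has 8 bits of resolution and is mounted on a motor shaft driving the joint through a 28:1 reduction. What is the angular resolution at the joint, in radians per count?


counts = 2^8 = 256
effective counts at joint = 256 * 28 = 7168
resolution = 2*pi / 7168
= 8.7656e-04 rad/count


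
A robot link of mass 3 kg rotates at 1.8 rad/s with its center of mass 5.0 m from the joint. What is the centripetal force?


F = m * omega^2 * r
= 3 * 1.8^2 * 5.0
= 3 * 3.24 * 5.0
= 48.6 N


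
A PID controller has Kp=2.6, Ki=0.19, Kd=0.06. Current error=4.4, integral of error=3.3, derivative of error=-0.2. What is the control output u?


u = Kp*e + Ki*int(e) + Kd*de/dt
= 2.6*4.4 + 0.19*3.3 + 0.06*(-0.2)
= 11.44 + 0.627 + -0.012
= 12.055


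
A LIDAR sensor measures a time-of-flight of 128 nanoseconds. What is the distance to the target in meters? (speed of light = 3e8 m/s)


tof = 128 ns = 1.28e-07 s
dist = c * tof / 2
= 3e8 * 1.28e-07 / 2
= 19.2 m


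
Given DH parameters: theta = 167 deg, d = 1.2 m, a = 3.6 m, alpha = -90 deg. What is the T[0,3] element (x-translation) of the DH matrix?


T[0,3] = a * cos(theta)
= 3.6 * cos(167 deg)
= 3.6 * -0.9744
= -3.5077


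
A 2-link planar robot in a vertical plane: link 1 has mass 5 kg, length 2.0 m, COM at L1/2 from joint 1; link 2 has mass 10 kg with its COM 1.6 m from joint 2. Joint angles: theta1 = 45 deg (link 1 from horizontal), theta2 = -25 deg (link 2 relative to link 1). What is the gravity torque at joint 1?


Horizontal distance from joint 1 to link-1 COM:
  x_c1 = (L1/2)*cos(t1) = 1.0 * 0.7071 = 0.7071 m
Horizontal distance from joint 1 to link-2 COM:
  x_c2 = L1*cos(t1) + Lc2*cos(t1+t2)
       = 2.0*0.7071 + 1.6*0.9397 = 2.9177 m
tau1 = m1*g*x_c1 + m2*g*x_c2
     = 5*9.81*0.7071 + 10*9.81*2.9177
     = 34.6836 + 286.2285
     = 320.9121 Nm


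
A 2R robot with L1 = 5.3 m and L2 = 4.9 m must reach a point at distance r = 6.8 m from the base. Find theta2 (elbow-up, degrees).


cos(theta2) = (r^2 - L1^2 - L2^2) / (2*L1*L2)
cos(theta2) = (46.24 - 28.09 - 24.01) / 51.94
cos(theta2) = -0.112822
theta2 = 96.478 degrees


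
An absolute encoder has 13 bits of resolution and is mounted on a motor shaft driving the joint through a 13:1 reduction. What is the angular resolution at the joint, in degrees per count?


counts = 2^13 = 8192
effective counts at joint = 8192 * 13 = 106496
resolution = 360 / 106496
= 0.0034 deg/count


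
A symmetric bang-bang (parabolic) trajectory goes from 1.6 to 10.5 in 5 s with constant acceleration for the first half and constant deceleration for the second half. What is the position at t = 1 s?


Symmetric rest-to-rest: each phase covers (pf-p0)/2 in time T/2. 0.5*a*(T/2)^2 = (pf-p0)/2 => a = 4*(pf-p0)/T^2
a = 4*(10.5-1.6)/5^2 = 1.424
t = 1 is in the acceleration phase (t <= T/2).
p = p0 + 0.5*a*t^2 = 1.6 + 0.5*1.424*1^2
= 2.312


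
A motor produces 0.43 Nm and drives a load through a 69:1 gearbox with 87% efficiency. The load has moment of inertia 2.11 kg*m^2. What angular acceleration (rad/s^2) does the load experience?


tau_out = tau_motor * N * eta
= 0.43 * 69 * 0.87 = 25.8129 Nm
alpha = tau_out / I = 25.8129 / 2.11
= 12.2336 rad/s^2


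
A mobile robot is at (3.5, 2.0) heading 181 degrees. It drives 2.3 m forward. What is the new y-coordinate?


y_new = y0 + d*sin(theta)
= 2.0 + 2.3*sin(181)
= 2.0 + -0.0401
= 1.9599


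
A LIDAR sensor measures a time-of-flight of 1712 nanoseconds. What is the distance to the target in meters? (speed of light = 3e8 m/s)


tof = 1712 ns = 1.712e-06 s
dist = c * tof / 2
= 3e8 * 1.712e-06 / 2
= 256.8 m


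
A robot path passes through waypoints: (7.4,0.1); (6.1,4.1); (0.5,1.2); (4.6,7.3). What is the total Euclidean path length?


Segment lengths:
  seg1 = sqrt((-1.3)^2 + (4.0)^2) = 4.2059
  seg2 = sqrt((-5.6)^2 + (-2.9)^2) = 6.3063
  seg3 = sqrt((4.1)^2 + (6.1)^2) = 7.3498
Total = 17.8621


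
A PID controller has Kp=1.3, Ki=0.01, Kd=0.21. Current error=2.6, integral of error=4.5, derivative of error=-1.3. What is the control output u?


u = Kp*e + Ki*int(e) + Kd*de/dt
= 1.3*2.6 + 0.01*4.5 + 0.21*(-1.3)
= 3.38 + 0.045 + -0.273
= 3.152


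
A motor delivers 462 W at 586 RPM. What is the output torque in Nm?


omega = 586 * 2*pi/60 = 61.3658 rad/s
tau = P / omega = 462 / 61.3658
= 7.5286 Nm


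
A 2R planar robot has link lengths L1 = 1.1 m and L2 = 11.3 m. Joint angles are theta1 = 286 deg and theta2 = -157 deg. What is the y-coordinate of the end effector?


Convert angles to radians: theta1 = 4.9916, theta2 = -2.7402
y = L1*sin(theta1) + L2*sin(theta1+theta2)
y = -1.0574 + 8.7817
y = 7.7244


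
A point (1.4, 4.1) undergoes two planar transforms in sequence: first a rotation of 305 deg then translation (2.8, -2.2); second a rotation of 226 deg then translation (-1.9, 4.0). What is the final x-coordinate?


After transform 1:
x1 = cos(305)*1.4 - sin(305)*4.1 + 2.8 = 6.9615
y1 = sin(305)*1.4 + cos(305)*4.1 + -2.2 = -0.9951
After transform 2:
x2 = cos(226)*6.9615 - sin(226)*-0.9951 + -1.9
= -7.4517


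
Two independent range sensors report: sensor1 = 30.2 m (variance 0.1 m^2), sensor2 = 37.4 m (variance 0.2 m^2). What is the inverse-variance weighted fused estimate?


w1 = (1/var1) / (1/var1 + 1/var2)
   = 10.0 / (10.0 + 5.0) = 0.6667
w2 = 1 - w1 = 0.3333
fused = w1*s1 + w2*s2 = 20.1333 + 12.4667
= 32.6 m


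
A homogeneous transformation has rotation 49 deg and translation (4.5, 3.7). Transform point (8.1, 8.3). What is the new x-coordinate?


x' = cos(theta)*px - sin(theta)*py + tx
= 0.6561*8.1 - 0.7547*8.3 + 4.5
= 3.55


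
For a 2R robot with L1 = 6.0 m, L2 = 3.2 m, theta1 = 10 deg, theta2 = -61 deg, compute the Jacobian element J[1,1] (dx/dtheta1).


J[1,1] = -L1*sin(t1) - L2*sin(t1+t2)
= -6.0*sin(10) - 3.2*sin(-51)
= 1.445


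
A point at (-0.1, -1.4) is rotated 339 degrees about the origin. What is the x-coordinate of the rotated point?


x' = x*cos(theta) - y*sin(theta)
cos(339 deg) = 0.9336, sin(339 deg) = -0.3584
x' = -0.1 * 0.9336 - -1.4 * -0.3584
= -0.0934 - 0.5017
= -0.5951


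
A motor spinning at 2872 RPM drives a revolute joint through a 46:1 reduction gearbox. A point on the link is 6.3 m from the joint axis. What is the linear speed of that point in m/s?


omega_motor = 2872 * 2*pi/60 = 300.7551 rad/s
omega_joint = omega_motor / 46 = 6.5382 rad/s
v = omega_joint * r = 6.5382 * 6.3
= 41.1904 m/s


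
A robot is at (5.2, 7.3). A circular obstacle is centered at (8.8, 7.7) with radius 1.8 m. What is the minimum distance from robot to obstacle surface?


center_dist = sqrt((5.2-8.8)^2 + (7.3-7.7)^2)
= sqrt(12.96 + 0.16)
= 3.6222
min_dist = center_dist - radius = 3.6222 - 1.8 = 1.8222 m


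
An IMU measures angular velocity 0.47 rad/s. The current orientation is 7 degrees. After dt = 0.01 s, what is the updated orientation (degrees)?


delta_theta = w * dt = 0.47 * 0.01 = 0.0047 rad
= 0.2693 deg
theta_new = 7 + 0.2693 = 7.2693 deg


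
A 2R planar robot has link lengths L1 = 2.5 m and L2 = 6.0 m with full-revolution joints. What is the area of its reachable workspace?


r_max = L1 + L2 = 8.5 m
r_min = |L1 - L2| = 3.5 m
Area = pi*(r_max^2 - r_min^2)
= pi*(72.25 - 12.25)
= pi * 60.0
= 188.4956 m^2


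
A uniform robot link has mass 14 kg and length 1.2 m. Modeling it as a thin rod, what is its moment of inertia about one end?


I = (1/3) * m * L^2
= (1/3) * 14 * 1.2^2
= 0.333333 * 14 * 1.44
= 6.72 kg*m^2


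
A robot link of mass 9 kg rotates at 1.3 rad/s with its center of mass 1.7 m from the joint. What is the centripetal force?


F = m * omega^2 * r
= 9 * 1.3^2 * 1.7
= 9 * 1.69 * 1.7
= 25.857 N


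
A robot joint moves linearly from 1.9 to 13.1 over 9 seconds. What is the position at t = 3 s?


s = t/T = 3/9 = 0.3333
p(t) = p0 + (pf-p0)*s
= 1.9 + (13.1 - 1.9) * 0.3333
= 5.6333


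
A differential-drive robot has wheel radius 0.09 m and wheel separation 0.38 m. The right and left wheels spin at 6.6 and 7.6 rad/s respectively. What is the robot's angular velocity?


vR = r*wR = 0.09*6.6 = 0.594 m/s
vL = r*wL = 0.09*7.6 = 0.684 m/s
v = (vR+vL)/2 = 0.639 m/s
omega = (vR-vL)/L = -0.2368 rad/s
angular velocity = -0.2368 rad/s
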